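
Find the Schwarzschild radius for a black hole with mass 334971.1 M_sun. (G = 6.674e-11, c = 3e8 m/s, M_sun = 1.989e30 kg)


M = 334971.1 * 1.989e30 kg = 6.662575179e+35 kg. rs = 2GM/c^2 = 2 * 6.674e-11 * 6.662575179e+35 / (3e8)^2 = 9.881e+08

9.881e+08 m


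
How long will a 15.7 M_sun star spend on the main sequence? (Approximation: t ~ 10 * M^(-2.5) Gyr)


t = 10 * M^(-2.5) = 10 * 15.7^(-2.5) = 0.0102

0.0102 Gyr


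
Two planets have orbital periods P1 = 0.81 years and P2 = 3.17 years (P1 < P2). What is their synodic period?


1/P_syn = |1/P1 - 1/P2| = |1/0.81 - 1/3.17| => P_syn = 1.088

1.088 years


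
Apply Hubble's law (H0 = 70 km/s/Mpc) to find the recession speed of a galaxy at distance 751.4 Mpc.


v = H0 * d = 70 * 751.4 = 52598.0

52598.0 km/s


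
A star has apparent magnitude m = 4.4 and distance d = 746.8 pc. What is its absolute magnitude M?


M = m - 5*log10(d) + 5 = 4.4 - 5*log10(746.8) + 5 = -4.966

-4.966


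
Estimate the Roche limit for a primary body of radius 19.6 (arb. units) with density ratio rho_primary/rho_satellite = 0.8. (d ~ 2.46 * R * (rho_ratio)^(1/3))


d_Roche = 2.46 * 19.6 * 0.8^(1/3) = 44.7598

44.7598


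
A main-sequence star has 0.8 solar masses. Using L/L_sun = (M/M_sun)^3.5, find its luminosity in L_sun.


L/L_sun = (M/M_sun)^3.5 = 0.8^3.5 = 0.4579

0.4579 L_sun


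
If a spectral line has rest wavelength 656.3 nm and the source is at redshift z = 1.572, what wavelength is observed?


lam_obs = lam_emit * (1 + z) = 656.3 * (1 + 1.572) = 1688.0036

1688.0036 nm


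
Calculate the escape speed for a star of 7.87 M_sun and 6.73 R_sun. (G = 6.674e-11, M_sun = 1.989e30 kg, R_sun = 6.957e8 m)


M = 7.87 * 1.989e30 kg = 1.565343e+31 kg; R = 6.73 * 6.957e8 m = 4.682061e+09 m. v_esc = sqrt(2GM/R) = sqrt(2 * 6.674e-11 * 1.565343e+31 / 4.682061e+09) = 668027.4722

668027.4722 m/s


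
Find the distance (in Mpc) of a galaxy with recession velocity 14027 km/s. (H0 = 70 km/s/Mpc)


d = v / H0 = 14027 / 70 = 200.3857

200.3857 Mpc


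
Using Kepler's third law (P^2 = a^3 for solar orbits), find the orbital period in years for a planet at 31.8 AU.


P = a^(3/2) = 31.8^1.5 = 179.3249

179.3249 years


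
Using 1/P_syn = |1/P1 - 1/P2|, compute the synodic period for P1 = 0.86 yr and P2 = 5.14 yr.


1/P_syn = |1/P1 - 1/P2| = |1/0.86 - 1/5.14| => P_syn = 1.0328

1.0328 years


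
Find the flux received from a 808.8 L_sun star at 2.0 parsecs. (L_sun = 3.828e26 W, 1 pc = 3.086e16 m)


F = L / (4*pi*d^2) = 3.096e+29 / (4*pi*(6.172e+16)^2) = 6.468e-06

6.468e-06 W/m^2


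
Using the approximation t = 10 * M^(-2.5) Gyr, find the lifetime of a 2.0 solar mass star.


t = 10 * M^(-2.5) = 10 * 2.0^(-2.5) = 1.7678

1.7678 Gyr


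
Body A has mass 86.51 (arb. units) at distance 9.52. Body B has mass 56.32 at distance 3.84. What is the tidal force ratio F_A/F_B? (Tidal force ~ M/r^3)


Ratio = (M1/r1^3) / (M2/r2^3) = (86.51/9.52^3) / (56.32/3.84^3) = 0.1008

0.1008


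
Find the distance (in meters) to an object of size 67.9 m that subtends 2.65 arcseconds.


D = size / theta_rad, theta_rad = 2.65 * pi/(180*3600) = 1.285e-05, D = 5.285e+06

5.285e+06 m


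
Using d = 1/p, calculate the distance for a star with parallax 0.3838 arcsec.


d = 1/p = 1/0.3838 = 2.6055

2.6055 pc


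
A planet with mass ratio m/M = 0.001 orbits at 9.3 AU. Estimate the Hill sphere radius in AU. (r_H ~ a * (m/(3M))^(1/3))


r_H = a * (m/3M)^(1/3) = 9.3 * (0.001/3)^(1/3) = 0.6448

0.6448 AU


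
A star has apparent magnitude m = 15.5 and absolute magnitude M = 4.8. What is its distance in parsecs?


d = 10^((m - M + 5)/5) = 10^((15.5 - 4.8 + 5)/5) = 1380.3843

1380.3843 pc


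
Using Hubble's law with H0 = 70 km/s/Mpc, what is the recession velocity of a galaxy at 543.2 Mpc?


v = H0 * d = 70 * 543.2 = 38024.0

38024.0 km/s


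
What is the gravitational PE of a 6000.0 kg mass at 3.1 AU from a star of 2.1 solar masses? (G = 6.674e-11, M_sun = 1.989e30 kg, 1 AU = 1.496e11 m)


M = 2.1 * 1.989e30 kg = 4.1769e+30 kg; r = 3.1 AU * 1.496e11 m/AU = 4.6376e+11 m. U = -GM*m/r = -(6.674e-11 * 4.1769e+30 * 6000.0) / 4.6376e+11 = -3.607e+12

-3.607e+12 J


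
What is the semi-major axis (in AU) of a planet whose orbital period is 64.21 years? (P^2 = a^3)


a = P^(2/3) = 64.21^(2/3) = 16.035

16.035 AU


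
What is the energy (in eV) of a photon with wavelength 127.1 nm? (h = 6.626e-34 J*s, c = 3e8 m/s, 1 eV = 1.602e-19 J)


E = hc/lambda = 6.626e-34 * 3e8 / 1.271e-07 = 1.564e-18 J = 9.7626 eV

9.7626 eV


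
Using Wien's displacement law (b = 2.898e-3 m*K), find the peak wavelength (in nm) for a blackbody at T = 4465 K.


lam_max = b / T = 2.898e-3 / 4465 = 6.490e-07 m = 649.0482 nm

649.0482 nm


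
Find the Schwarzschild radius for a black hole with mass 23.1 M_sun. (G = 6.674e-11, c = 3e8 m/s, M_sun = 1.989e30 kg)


M = 23.1 * 1.989e30 kg = 4.59459e+31 kg. rs = 2GM/c^2 = 2 * 6.674e-11 * 4.59459e+31 / (3e8)^2 = 68142.8748

68142.8748 m


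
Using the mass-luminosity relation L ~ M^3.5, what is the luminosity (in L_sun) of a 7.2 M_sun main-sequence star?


L/L_sun = (M/M_sun)^3.5 = 7.2^3.5 = 1001.5295

1001.5295 L_sun


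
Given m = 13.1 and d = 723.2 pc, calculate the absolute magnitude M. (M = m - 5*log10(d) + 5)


M = m - 5*log10(d) + 5 = 13.1 - 5*log10(723.2) + 5 = 3.8037

3.8037


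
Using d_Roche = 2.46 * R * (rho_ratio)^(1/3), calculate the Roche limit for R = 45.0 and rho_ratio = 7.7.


d_Roche = 2.46 * 45.0 * 7.7^(1/3) = 218.5972

218.5972


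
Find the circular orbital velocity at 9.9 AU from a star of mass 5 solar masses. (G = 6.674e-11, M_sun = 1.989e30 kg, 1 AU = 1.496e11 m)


v = sqrt(GM/r) = sqrt(6.674e-11 * 9.945e+30 / 1.481e+12) = 21169.5731

21169.5731 m/s


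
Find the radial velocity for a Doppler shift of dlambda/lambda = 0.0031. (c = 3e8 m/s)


v = (dlambda/lambda) * c = 0.0031 * 3e8 = 930000.0

930000.0 m/s


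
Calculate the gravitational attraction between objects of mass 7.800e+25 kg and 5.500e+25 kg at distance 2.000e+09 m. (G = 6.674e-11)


F = G*m1*m2/r^2 = 6.674e-11 * 7.800e+25 * 5.500e+25 / (2.000e+09)^2 = 6.674e-11 * 4.290e+51 / 4.000e+18 = 7.158e+22

7.158e+22 N


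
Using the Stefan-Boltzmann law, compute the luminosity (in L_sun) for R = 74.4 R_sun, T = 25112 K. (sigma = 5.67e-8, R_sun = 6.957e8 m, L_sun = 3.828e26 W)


R = 74.4 * 6.957e8 m = 5.176008e+10 m. L = 4*pi*R^2*sigma*T^4 = 4*pi*(5.176008e+10)^2 * 5.67e-8 * 25112^4 = 7.591157663e+32 W. L/L_sun = 7.591157663e+32 / 3.828e26 = 1.983e+06

1.983e+06 L_sun


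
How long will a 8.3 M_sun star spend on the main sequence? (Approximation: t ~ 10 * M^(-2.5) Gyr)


t = 10 * M^(-2.5) = 10 * 8.3^(-2.5) = 0.0504

0.0504 Gyr


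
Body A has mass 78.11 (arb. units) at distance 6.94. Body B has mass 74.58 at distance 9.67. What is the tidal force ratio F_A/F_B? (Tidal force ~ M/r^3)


Ratio = (M1/r1^3) / (M2/r2^3) = (78.11/6.94^3) / (74.58/9.67^3) = 2.8333

2.8333


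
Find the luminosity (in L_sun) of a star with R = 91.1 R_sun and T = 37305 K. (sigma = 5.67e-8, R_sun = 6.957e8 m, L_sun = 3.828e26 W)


R = 91.1 * 6.957e8 m = 6.337827e+10 m. L = 4*pi*R^2*sigma*T^4 = 4*pi*(6.337827e+10)^2 * 5.67e-8 * 37305^4 = 5.542961484e+33 W. L/L_sun = 5.542961484e+33 / 3.828e26 = 1.448e+07

1.448e+07 L_sun


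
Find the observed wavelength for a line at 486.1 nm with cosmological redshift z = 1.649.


lam_obs = lam_emit * (1 + z) = 486.1 * (1 + 1.649) = 1287.6789

1287.6789 nm


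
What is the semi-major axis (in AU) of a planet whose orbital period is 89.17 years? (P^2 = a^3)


a = P^(2/3) = 89.17^(2/3) = 19.9593

19.9593 AU


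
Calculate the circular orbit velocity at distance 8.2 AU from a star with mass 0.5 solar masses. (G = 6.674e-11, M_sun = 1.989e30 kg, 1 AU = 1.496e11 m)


v = sqrt(GM/r) = sqrt(6.674e-11 * 9.945e+29 / 1.227e+12) = 7355.6791

7355.6791 m/s


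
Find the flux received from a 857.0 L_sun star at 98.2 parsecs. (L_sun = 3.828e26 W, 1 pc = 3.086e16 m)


F = L / (4*pi*d^2) = 3.281e+29 / (4*pi*(3.030e+18)^2) = 2.843e-09

2.843e-09 W/m^2


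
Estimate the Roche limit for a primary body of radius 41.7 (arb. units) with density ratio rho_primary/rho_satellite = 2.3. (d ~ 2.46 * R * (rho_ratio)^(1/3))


d_Roche = 2.46 * 41.7 * 2.3^(1/3) = 135.4089

135.4089


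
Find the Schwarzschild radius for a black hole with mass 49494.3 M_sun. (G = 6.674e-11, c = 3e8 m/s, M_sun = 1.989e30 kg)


M = 49494.3 * 1.989e30 kg = 9.84441627e+34 kg. rs = 2GM/c^2 = 2 * 6.674e-11 * 9.84441627e+34 / (3e8)^2 = 1.460e+08

1.460e+08 m


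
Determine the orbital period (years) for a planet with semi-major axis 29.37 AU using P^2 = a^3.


P = a^(3/2) = 29.37^1.5 = 159.1681

159.1681 years


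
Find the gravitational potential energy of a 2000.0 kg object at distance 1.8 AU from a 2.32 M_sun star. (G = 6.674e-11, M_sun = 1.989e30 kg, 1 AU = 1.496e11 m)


M = 2.32 * 1.989e30 kg = 4.61448e+30 kg; r = 1.8 AU * 1.496e11 m/AU = 2.6928e+11 m. U = -GM*m/r = -(6.674e-11 * 4.61448e+30 * 2000.0) / 2.6928e+11 = -2.287e+12

-2.287e+12 J


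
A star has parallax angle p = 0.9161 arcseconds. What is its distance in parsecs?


d = 1/p = 1/0.9161 = 1.0916

1.0916 pc


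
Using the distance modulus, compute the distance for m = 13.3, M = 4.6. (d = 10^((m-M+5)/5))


d = 10^((m - M + 5)/5) = 10^((13.3 - 4.6 + 5)/5) = 549.5409

549.5409 pc


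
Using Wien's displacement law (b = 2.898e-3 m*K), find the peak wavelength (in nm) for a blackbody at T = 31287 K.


lam_max = b / T = 2.898e-3 / 31287 = 9.263e-08 m = 92.6263 nm

92.6263 nm


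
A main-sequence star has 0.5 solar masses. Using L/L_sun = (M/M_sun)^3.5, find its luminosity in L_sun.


L/L_sun = (M/M_sun)^3.5 = 0.5^3.5 = 0.0884

0.0884 L_sun


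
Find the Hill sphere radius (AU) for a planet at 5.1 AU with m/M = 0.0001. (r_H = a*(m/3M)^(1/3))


r_H = a * (m/3M)^(1/3) = 5.1 * (0.0001/3)^(1/3) = 0.1641

0.1641 AU


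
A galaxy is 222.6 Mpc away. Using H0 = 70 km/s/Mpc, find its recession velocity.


v = H0 * d = 70 * 222.6 = 15582.0

15582.0 km/s


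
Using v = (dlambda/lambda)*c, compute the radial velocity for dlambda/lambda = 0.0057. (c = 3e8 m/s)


v = (dlambda/lambda) * c = 0.0057 * 3e8 = 1.710e+06

1.710e+06 m/s


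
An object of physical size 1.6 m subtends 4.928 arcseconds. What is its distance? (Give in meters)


D = size / theta_rad, theta_rad = 4.928 * pi/(180*3600) = 2.389e-05, D = 66969.0929

66969.0929 m


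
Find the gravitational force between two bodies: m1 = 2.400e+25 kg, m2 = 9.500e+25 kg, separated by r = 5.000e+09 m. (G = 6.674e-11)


F = G*m1*m2/r^2 = 6.674e-11 * 2.400e+25 * 9.500e+25 / (5.000e+09)^2 = 6.674e-11 * 2.280e+51 / 2.500e+19 = 6.087e+21

6.087e+21 N


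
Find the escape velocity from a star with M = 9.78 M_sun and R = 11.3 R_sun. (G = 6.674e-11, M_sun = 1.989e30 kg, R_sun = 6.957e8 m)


M = 9.78 * 1.989e30 kg = 1.945242e+31 kg; R = 11.3 * 6.957e8 m = 7.86141e+09 m. v_esc = sqrt(2GM/R) = sqrt(2 * 6.674e-11 * 1.945242e+31 / 7.86141e+09) = 574704.6281

574704.6281 m/s


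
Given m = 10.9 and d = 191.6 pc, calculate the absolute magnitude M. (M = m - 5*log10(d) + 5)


M = m - 5*log10(d) + 5 = 10.9 - 5*log10(191.6) + 5 = 4.488

4.488


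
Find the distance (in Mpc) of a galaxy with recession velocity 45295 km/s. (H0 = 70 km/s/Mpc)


d = v / H0 = 45295 / 70 = 647.0714

647.0714 Mpc


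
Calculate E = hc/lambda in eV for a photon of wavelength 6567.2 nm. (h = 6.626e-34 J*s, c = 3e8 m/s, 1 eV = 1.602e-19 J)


E = hc/lambda = 6.626e-34 * 3e8 / 6.567e-06 = 3.027e-20 J = 0.1889 eV

0.1889 eV


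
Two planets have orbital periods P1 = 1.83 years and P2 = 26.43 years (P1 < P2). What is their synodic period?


1/P_syn = |1/P1 - 1/P2| = |1/1.83 - 1/26.43| => P_syn = 1.9661

1.9661 years


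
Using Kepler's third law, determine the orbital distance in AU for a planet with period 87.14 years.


a = P^(2/3) = 87.14^(2/3) = 19.6552

19.6552 AU


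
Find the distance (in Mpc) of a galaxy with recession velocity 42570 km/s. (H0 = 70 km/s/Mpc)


d = v / H0 = 42570 / 70 = 608.1429

608.1429 Mpc


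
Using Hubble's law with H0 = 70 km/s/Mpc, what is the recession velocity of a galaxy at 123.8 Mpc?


v = H0 * d = 70 * 123.8 = 8666.0

8666.0 km/s


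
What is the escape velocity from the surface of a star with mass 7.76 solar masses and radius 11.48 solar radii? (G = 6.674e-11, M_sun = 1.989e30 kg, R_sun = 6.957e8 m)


M = 7.76 * 1.989e30 kg = 1.543464e+31 kg; R = 11.48 * 6.957e8 m = 7.986636e+09 m. v_esc = sqrt(2GM/R) = sqrt(2 * 6.674e-11 * 1.543464e+31 / 7.986636e+09) = 507895.5474

507895.5474 m/s


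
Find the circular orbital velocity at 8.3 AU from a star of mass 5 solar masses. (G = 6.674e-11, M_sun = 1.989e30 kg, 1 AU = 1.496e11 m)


v = sqrt(GM/r) = sqrt(6.674e-11 * 9.945e+30 / 1.242e+12) = 23120.1502

23120.1502 m/s


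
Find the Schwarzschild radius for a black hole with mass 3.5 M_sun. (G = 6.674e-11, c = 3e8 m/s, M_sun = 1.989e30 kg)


M = 3.5 * 1.989e30 kg = 6.9615e+30 kg. rs = 2GM/c^2 = 2 * 6.674e-11 * 6.9615e+30 / (3e8)^2 = 10324.678

10324.678 m


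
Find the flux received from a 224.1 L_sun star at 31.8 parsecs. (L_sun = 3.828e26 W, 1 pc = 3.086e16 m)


F = L / (4*pi*d^2) = 8.579e+28 / (4*pi*(9.813e+17)^2) = 7.089e-09

7.089e-09 W/m^2


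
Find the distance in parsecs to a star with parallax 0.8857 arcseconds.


d = 1/p = 1/0.8857 = 1.1291

1.1291 pc


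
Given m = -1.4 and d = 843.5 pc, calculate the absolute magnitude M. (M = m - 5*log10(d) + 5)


M = m - 5*log10(d) + 5 = -1.4 - 5*log10(843.5) + 5 = -11.0304

-11.0304


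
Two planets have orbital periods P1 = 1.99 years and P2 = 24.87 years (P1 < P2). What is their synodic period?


1/P_syn = |1/P1 - 1/P2| = |1/1.99 - 1/24.87| => P_syn = 2.1631

2.1631 years


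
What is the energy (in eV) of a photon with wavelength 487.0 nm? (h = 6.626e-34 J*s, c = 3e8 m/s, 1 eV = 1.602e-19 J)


E = hc/lambda = 6.626e-34 * 3e8 / 4.870e-07 = 4.082e-19 J = 2.5479 eV

2.5479 eV


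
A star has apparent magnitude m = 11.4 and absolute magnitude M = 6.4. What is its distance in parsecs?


d = 10^((m - M + 5)/5) = 10^((11.4 - 6.4 + 5)/5) = 100.0

100.0 pc


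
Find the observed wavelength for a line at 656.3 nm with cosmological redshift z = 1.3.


lam_obs = lam_emit * (1 + z) = 656.3 * (1 + 1.3) = 1509.49

1509.49 nm


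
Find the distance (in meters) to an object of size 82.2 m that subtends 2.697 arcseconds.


D = size / theta_rad, theta_rad = 2.697 * pi/(180*3600) = 1.308e-05, D = 6.287e+06

6.287e+06 m


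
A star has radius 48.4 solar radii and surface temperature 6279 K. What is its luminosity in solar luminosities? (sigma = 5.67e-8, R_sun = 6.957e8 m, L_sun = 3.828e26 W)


R = 48.4 * 6.957e8 m = 3.367188e+10 m. L = 4*pi*R^2*sigma*T^4 = 4*pi*(3.367188e+10)^2 * 5.67e-8 * 6279^4 = 1.255710672e+30 W. L/L_sun = 1.255710672e+30 / 3.828e26 = 3280.3309

3280.3309 L_sun


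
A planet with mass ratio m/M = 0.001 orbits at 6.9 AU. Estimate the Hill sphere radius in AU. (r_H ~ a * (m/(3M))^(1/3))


r_H = a * (m/3M)^(1/3) = 6.9 * (0.001/3)^(1/3) = 0.4784

0.4784 AU


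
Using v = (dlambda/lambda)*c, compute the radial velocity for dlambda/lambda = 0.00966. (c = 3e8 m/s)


v = (dlambda/lambda) * c = 0.00966 * 3e8 = 2.898e+06

2.898e+06 m/s


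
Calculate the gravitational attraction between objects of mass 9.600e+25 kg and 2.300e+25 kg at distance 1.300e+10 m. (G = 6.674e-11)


F = G*m1*m2/r^2 = 6.674e-11 * 9.600e+25 * 2.300e+25 / (1.300e+10)^2 = 6.674e-11 * 2.208e+51 / 1.690e+20 = 8.720e+20

8.720e+20 N


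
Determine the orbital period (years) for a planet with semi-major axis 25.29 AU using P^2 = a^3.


P = a^(3/2) = 25.29^1.5 = 127.1813

127.1813 years


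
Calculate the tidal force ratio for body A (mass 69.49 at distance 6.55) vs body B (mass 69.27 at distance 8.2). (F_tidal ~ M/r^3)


Ratio = (M1/r1^3) / (M2/r2^3) = (69.49/6.55^3) / (69.27/8.2^3) = 1.9683

1.9683


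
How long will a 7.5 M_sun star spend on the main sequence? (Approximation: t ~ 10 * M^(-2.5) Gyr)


t = 10 * M^(-2.5) = 10 * 7.5^(-2.5) = 0.0649

0.0649 Gyr


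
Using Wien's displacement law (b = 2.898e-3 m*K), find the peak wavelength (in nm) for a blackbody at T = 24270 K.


lam_max = b / T = 2.898e-3 / 24270 = 1.194e-07 m = 119.4067 nm

119.4067 nm


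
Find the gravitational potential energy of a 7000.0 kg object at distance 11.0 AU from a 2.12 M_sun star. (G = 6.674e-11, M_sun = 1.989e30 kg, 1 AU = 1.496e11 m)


M = 2.12 * 1.989e30 kg = 4.21668e+30 kg; r = 11.0 AU * 1.496e11 m/AU = 1.6456e+12 m. U = -GM*m/r = -(6.674e-11 * 4.21668e+30 * 7000.0) / 1.6456e+12 = -1.197e+12

-1.197e+12 J


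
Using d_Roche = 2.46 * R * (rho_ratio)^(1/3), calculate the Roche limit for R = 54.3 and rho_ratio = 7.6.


d_Roche = 2.46 * 54.3 * 7.6^(1/3) = 262.6271

262.6271


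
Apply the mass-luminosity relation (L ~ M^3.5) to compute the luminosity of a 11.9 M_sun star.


L/L_sun = (M/M_sun)^3.5 = 11.9^3.5 = 5813.188

5813.188 L_sun


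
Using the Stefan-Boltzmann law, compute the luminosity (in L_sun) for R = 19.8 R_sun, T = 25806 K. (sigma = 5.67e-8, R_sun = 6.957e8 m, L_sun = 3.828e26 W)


R = 19.8 * 6.957e8 m = 1.377486e+10 m. L = 4*pi*R^2*sigma*T^4 = 4*pi*(1.377486e+10)^2 * 5.67e-8 * 25806^4 = 5.995840646e+31 W. L/L_sun = 5.995840646e+31 / 3.828e26 = 156631.1559

156631.1559 L_sun


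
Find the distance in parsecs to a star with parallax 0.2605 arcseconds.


d = 1/p = 1/0.2605 = 3.8388

3.8388 pc


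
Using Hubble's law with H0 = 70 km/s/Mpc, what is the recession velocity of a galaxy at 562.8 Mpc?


v = H0 * d = 70 * 562.8 = 39396.0

39396.0 km/s


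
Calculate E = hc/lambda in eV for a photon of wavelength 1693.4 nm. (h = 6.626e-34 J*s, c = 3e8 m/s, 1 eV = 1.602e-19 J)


E = hc/lambda = 6.626e-34 * 3e8 / 1.693e-06 = 1.174e-19 J = 0.7327 eV

0.7327 eV


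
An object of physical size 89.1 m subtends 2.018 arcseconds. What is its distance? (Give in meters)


D = size / theta_rad, theta_rad = 2.018 * pi/(180*3600) = 9.784e-06, D = 9.107e+06

9.107e+06 m


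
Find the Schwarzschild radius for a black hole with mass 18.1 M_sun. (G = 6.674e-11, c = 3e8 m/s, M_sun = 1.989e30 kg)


M = 18.1 * 1.989e30 kg = 3.60009e+31 kg. rs = 2GM/c^2 = 2 * 6.674e-11 * 3.60009e+31 / (3e8)^2 = 53393.3348

53393.3348 m


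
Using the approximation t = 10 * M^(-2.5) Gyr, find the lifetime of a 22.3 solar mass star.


t = 10 * M^(-2.5) = 10 * 22.3^(-2.5) = 0.0043

0.0043 Gyr


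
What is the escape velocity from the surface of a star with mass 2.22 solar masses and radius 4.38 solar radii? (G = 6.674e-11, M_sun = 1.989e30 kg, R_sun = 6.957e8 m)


M = 2.22 * 1.989e30 kg = 4.41558e+30 kg; R = 4.38 * 6.957e8 m = 3.047166e+09 m. v_esc = sqrt(2GM/R) = sqrt(2 * 6.674e-11 * 4.41558e+30 / 3.047166e+09) = 439798.6793

439798.6793 m/s


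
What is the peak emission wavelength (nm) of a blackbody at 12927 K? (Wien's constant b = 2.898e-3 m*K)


lam_max = b / T = 2.898e-3 / 12927 = 2.242e-07 m = 224.1819 nm

224.1819 nm


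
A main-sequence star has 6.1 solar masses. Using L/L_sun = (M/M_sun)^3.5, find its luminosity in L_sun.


L/L_sun = (M/M_sun)^3.5 = 6.1^3.5 = 560.6017

560.6017 L_sun


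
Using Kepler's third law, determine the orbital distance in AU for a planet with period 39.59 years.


a = P^(2/3) = 39.59^(2/3) = 11.616

11.616 AU


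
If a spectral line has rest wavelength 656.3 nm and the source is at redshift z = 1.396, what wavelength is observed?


lam_obs = lam_emit * (1 + z) = 656.3 * (1 + 1.396) = 1572.4948

1572.4948 nm


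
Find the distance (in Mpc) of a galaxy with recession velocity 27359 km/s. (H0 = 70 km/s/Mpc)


d = v / H0 = 27359 / 70 = 390.8429

390.8429 Mpc


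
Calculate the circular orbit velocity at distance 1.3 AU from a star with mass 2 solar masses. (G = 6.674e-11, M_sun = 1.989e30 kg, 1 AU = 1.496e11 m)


v = sqrt(GM/r) = sqrt(6.674e-11 * 3.978e+30 / 1.945e+11) = 36947.7518

36947.7518 m/s


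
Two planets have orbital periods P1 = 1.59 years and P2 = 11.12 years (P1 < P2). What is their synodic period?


1/P_syn = |1/P1 - 1/P2| = |1/1.59 - 1/11.12| => P_syn = 1.8553

1.8553 years


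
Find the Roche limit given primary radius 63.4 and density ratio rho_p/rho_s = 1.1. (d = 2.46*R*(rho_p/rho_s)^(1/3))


d_Roche = 2.46 * 63.4 * 1.1^(1/3) = 160.9985

160.9985


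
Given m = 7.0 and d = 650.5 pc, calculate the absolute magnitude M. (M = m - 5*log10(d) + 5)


M = m - 5*log10(d) + 5 = 7.0 - 5*log10(650.5) + 5 = -2.0662

-2.0662


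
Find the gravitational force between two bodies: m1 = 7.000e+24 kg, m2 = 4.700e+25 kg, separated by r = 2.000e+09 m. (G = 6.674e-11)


F = G*m1*m2/r^2 = 6.674e-11 * 7.000e+24 * 4.700e+25 / (2.000e+09)^2 = 6.674e-11 * 3.290e+50 / 4.000e+18 = 5.489e+21

5.489e+21 N


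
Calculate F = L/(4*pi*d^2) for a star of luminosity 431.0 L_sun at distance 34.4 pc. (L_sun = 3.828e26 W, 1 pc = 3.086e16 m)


F = L / (4*pi*d^2) = 1.650e+29 / (4*pi*(1.062e+18)^2) = 1.165e-08

1.165e-08 W/m^2


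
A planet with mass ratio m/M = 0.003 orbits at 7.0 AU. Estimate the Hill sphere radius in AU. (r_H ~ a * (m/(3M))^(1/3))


r_H = a * (m/3M)^(1/3) = 7.0 * (0.003/3)^(1/3) = 0.7

0.7 AU


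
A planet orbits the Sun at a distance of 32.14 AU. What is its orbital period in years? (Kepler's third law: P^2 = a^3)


P = a^(3/2) = 32.14^1.5 = 182.2086

182.2086 years


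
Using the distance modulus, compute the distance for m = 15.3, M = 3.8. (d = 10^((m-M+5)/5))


d = 10^((m - M + 5)/5) = 10^((15.3 - 3.8 + 5)/5) = 1995.2623

1995.2623 pc


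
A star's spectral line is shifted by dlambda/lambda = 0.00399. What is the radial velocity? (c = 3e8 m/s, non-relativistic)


v = (dlambda/lambda) * c = 0.00399 * 3e8 = 1.197e+06

1.197e+06 m/s


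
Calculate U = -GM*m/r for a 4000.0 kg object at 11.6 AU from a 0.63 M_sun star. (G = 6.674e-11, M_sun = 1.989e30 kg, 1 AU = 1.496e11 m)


M = 0.63 * 1.989e30 kg = 1.25307e+30 kg; r = 11.6 AU * 1.496e11 m/AU = 1.73536e+12 m. U = -GM*m/r = -(6.674e-11 * 1.25307e+30 * 4000.0) / 1.73536e+12 = -1.928e+11

-1.928e+11 J


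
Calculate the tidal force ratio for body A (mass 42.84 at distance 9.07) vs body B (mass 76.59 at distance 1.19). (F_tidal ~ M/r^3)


Ratio = (M1/r1^3) / (M2/r2^3) = (42.84/9.07^3) / (76.59/1.19^3) = 0.0013

0.0013


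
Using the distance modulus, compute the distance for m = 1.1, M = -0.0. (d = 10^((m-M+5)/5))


d = 10^((m - M + 5)/5) = 10^((1.1 - -0.0 + 5)/5) = 16.5959

16.5959 pc


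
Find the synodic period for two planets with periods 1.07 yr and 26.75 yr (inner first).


1/P_syn = |1/P1 - 1/P2| = |1/1.07 - 1/26.75| => P_syn = 1.1146

1.1146 years


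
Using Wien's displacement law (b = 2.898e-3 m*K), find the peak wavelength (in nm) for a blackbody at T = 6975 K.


lam_max = b / T = 2.898e-3 / 6975 = 4.155e-07 m = 415.4839 nm

415.4839 nm


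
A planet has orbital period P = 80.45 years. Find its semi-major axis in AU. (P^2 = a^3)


a = P^(2/3) = 80.45^(2/3) = 18.6359

18.6359 AU


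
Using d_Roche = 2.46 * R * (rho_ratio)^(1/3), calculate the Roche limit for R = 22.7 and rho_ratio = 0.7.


d_Roche = 2.46 * 22.7 * 0.7^(1/3) = 49.5823

49.5823


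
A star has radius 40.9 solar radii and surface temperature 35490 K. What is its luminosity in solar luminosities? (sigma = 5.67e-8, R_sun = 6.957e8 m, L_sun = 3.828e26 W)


R = 40.9 * 6.957e8 m = 2.845413e+10 m. L = 4*pi*R^2*sigma*T^4 = 4*pi*(2.845413e+10)^2 * 5.67e-8 * 35490^4 = 9.151821545e+32 W. L/L_sun = 9.151821545e+32 / 3.828e26 = 2.391e+06

2.391e+06 L_sun


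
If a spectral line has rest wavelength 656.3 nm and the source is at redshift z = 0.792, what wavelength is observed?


lam_obs = lam_emit * (1 + z) = 656.3 * (1 + 0.792) = 1176.0896

1176.0896 nm


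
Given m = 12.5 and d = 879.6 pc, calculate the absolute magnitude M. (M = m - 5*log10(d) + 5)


M = m - 5*log10(d) + 5 = 12.5 - 5*log10(879.6) + 5 = 2.7786

2.7786


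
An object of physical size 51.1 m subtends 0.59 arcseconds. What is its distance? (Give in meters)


D = size / theta_rad, theta_rad = 0.59 * pi/(180*3600) = 2.860e-06, D = 1.786e+07

1.786e+07 m


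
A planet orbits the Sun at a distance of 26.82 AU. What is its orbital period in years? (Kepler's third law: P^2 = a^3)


P = a^(3/2) = 26.82^1.5 = 138.8955

138.8955 years


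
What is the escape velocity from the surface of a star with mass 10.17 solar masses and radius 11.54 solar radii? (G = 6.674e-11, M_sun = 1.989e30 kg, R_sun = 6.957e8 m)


M = 10.17 * 1.989e30 kg = 2.022813e+31 kg; R = 11.54 * 6.957e8 m = 8.028378e+09 m. v_esc = sqrt(2GM/R) = sqrt(2 * 6.674e-11 * 2.022813e+31 / 8.028378e+09) = 579925.3068

579925.3068 m/s


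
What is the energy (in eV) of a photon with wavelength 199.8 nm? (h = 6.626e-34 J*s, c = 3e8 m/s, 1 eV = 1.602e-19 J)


E = hc/lambda = 6.626e-34 * 3e8 / 1.998e-07 = 9.949e-19 J = 6.2103 eV

6.2103 eV


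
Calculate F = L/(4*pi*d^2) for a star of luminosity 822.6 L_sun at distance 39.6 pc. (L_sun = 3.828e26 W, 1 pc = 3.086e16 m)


F = L / (4*pi*d^2) = 3.149e+29 / (4*pi*(1.222e+18)^2) = 1.678e-08

1.678e-08 W/m^2


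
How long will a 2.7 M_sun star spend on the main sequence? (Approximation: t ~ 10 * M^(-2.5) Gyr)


t = 10 * M^(-2.5) = 10 * 2.7^(-2.5) = 0.8348

0.8348 Gyr


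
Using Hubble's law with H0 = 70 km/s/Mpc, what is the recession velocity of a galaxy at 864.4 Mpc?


v = H0 * d = 70 * 864.4 = 60508.0

60508.0 km/s


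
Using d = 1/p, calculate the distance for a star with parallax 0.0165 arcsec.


d = 1/p = 1/0.0165 = 60.6061

60.6061 pc


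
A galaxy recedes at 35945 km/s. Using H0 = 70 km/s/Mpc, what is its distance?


d = v / H0 = 35945 / 70 = 513.5

513.5 Mpc


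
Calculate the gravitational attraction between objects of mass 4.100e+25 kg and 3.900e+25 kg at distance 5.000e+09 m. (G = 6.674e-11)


F = G*m1*m2/r^2 = 6.674e-11 * 4.100e+25 * 3.900e+25 / (5.000e+09)^2 = 6.674e-11 * 1.599e+51 / 2.500e+19 = 4.269e+21

4.269e+21 N


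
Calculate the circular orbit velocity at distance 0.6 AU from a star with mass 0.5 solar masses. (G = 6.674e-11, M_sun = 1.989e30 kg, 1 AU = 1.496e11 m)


v = sqrt(GM/r) = sqrt(6.674e-11 * 9.945e+29 / 8.976e+10) = 27192.809

27192.809 m/s


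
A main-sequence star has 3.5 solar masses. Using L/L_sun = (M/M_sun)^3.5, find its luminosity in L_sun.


L/L_sun = (M/M_sun)^3.5 = 3.5^3.5 = 80.2118

80.2118 L_sun


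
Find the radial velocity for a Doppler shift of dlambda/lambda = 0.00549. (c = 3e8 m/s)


v = (dlambda/lambda) * c = 0.00549 * 3e8 = 1.647e+06

1.647e+06 m/s


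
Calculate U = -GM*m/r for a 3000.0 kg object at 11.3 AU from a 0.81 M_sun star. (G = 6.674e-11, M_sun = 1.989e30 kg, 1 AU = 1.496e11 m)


M = 0.81 * 1.989e30 kg = 1.61109e+30 kg; r = 11.3 AU * 1.496e11 m/AU = 1.69048e+12 m. U = -GM*m/r = -(6.674e-11 * 1.61109e+30 * 3000.0) / 1.69048e+12 = -1.908e+11

-1.908e+11 J


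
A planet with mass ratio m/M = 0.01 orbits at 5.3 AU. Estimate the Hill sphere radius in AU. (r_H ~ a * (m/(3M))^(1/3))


r_H = a * (m/3M)^(1/3) = 5.3 * (0.01/3)^(1/3) = 0.7917

0.7917 AU


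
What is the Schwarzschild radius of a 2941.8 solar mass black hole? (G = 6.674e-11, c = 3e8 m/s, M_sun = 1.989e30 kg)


M = 2941.8 * 1.989e30 kg = 5.8512402e+33 kg. rs = 2GM/c^2 = 2 * 6.674e-11 * 5.8512402e+33 / (3e8)^2 = 8.678e+06

8.678e+06 m


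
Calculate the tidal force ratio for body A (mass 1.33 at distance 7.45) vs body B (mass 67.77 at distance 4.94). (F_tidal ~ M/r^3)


Ratio = (M1/r1^3) / (M2/r2^3) = (1.33/7.45^3) / (67.77/4.94^3) = 0.0057

0.0057


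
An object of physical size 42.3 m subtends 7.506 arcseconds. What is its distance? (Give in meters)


D = size / theta_rad, theta_rad = 7.506 * pi/(180*3600) = 3.639e-05, D = 1.162e+06

1.162e+06 m


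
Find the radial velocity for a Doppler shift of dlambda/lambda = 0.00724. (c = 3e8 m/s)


v = (dlambda/lambda) * c = 0.00724 * 3e8 = 2.172e+06

2.172e+06 m/s


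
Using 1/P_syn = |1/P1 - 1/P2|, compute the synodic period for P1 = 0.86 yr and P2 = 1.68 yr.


1/P_syn = |1/P1 - 1/P2| = |1/0.86 - 1/1.68| => P_syn = 1.762

1.762 years


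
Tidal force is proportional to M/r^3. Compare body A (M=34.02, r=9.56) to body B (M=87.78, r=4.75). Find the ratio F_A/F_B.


Ratio = (M1/r1^3) / (M2/r2^3) = (34.02/9.56^3) / (87.78/4.75^3) = 0.0475

0.0475


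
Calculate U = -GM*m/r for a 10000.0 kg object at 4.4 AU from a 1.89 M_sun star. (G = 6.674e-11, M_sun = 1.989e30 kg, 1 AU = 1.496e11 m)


M = 1.89 * 1.989e30 kg = 3.75921e+30 kg; r = 4.4 AU * 1.496e11 m/AU = 6.5824e+11 m. U = -GM*m/r = -(6.674e-11 * 3.75921e+30 * 10000.0) / 6.5824e+11 = -3.812e+12

-3.812e+12 J


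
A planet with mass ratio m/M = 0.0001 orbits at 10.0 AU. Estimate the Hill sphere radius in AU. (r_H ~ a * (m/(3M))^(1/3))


r_H = a * (m/3M)^(1/3) = 10.0 * (0.0001/3)^(1/3) = 0.3218

0.3218 AU


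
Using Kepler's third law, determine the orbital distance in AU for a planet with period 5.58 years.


a = P^(2/3) = 5.58^(2/3) = 3.146

3.146 AU


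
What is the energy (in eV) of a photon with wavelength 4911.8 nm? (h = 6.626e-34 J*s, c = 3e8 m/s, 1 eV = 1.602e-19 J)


E = hc/lambda = 6.626e-34 * 3e8 / 4.912e-06 = 4.047e-20 J = 0.2526 eV

0.2526 eV


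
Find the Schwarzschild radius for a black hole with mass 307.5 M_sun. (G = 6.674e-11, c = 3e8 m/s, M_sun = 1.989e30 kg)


M = 307.5 * 1.989e30 kg = 6.116175e+32 kg. rs = 2GM/c^2 = 2 * 6.674e-11 * 6.116175e+32 / (3e8)^2 = 907096.71

907096.71 m


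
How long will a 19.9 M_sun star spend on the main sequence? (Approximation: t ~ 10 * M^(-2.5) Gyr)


t = 10 * M^(-2.5) = 10 * 19.9^(-2.5) = 0.0057

0.0057 Gyr


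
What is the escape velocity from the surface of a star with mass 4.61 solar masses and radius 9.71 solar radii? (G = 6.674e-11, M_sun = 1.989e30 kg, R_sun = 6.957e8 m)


M = 4.61 * 1.989e30 kg = 9.16929e+30 kg; R = 9.71 * 6.957e8 m = 6.755247e+09 m. v_esc = sqrt(2GM/R) = sqrt(2 * 6.674e-11 * 9.16929e+30 / 6.755247e+09) = 425652.6452

425652.6452 m/s


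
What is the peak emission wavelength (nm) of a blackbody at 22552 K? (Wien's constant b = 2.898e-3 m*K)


lam_max = b / T = 2.898e-3 / 22552 = 1.285e-07 m = 128.503 nm

128.503 nm


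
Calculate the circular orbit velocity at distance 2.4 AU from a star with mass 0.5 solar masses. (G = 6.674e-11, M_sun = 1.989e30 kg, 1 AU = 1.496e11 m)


v = sqrt(GM/r) = sqrt(6.674e-11 * 9.945e+29 / 3.590e+11) = 13596.4045

13596.4045 m/s


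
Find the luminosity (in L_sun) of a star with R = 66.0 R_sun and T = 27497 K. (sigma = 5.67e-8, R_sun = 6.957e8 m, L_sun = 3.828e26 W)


R = 66.0 * 6.957e8 m = 4.59162e+10 m. L = 4*pi*R^2*sigma*T^4 = 4*pi*(4.59162e+10)^2 * 5.67e-8 * 27497^4 = 8.587486264e+32 W. L/L_sun = 8.587486264e+32 / 3.828e26 = 2.243e+06

2.243e+06 L_sun


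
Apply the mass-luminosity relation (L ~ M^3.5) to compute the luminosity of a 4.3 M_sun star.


L/L_sun = (M/M_sun)^3.5 = 4.3^3.5 = 164.8692

164.8692 L_sun


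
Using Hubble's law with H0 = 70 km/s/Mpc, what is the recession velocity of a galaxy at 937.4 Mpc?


v = H0 * d = 70 * 937.4 = 65618.0

65618.0 km/s


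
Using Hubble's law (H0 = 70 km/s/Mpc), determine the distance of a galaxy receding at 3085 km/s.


d = v / H0 = 3085 / 70 = 44.0714

44.0714 Mpc


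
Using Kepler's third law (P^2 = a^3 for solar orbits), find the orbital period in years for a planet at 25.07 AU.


P = a^(3/2) = 25.07^1.5 = 125.5254

125.5254 years


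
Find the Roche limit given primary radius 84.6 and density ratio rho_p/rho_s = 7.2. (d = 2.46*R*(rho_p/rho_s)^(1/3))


d_Roche = 2.46 * 84.6 * 7.2^(1/3) = 401.8676

401.8676


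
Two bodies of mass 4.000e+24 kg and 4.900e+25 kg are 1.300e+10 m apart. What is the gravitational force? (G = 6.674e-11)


F = G*m1*m2/r^2 = 6.674e-11 * 4.000e+24 * 4.900e+25 / (1.300e+10)^2 = 6.674e-11 * 1.960e+50 / 1.690e+20 = 7.740e+19

7.740e+19 N


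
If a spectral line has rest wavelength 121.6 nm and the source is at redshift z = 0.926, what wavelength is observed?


lam_obs = lam_emit * (1 + z) = 121.6 * (1 + 0.926) = 234.2016

234.2016 nm


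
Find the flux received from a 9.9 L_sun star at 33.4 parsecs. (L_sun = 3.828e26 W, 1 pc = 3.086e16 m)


F = L / (4*pi*d^2) = 3.790e+27 / (4*pi*(1.031e+18)^2) = 2.839e-10

2.839e-10 W/m^2


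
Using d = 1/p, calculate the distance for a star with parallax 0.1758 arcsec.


d = 1/p = 1/0.1758 = 5.6883

5.6883 pc


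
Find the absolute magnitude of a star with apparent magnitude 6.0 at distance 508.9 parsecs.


M = m - 5*log10(d) + 5 = 6.0 - 5*log10(508.9) + 5 = -2.5332

-2.5332


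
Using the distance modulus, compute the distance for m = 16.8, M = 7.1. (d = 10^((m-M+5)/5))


d = 10^((m - M + 5)/5) = 10^((16.8 - 7.1 + 5)/5) = 870.9636

870.9636 pc


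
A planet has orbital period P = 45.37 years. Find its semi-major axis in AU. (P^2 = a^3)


a = P^(2/3) = 45.37^(2/3) = 12.7207

12.7207 AU


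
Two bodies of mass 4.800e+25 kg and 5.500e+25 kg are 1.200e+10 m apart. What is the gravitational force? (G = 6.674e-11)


F = G*m1*m2/r^2 = 6.674e-11 * 4.800e+25 * 5.500e+25 / (1.200e+10)^2 = 6.674e-11 * 2.640e+51 / 1.440e+20 = 1.224e+21

1.224e+21 N


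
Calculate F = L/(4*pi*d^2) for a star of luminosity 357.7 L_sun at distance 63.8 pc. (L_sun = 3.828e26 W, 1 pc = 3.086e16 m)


F = L / (4*pi*d^2) = 1.369e+29 / (4*pi*(1.969e+18)^2) = 2.811e-09

2.811e-09 W/m^2


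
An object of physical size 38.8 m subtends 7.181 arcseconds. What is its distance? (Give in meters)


D = size / theta_rad, theta_rad = 7.181 * pi/(180*3600) = 3.481e-05, D = 1.114e+06

1.114e+06 m


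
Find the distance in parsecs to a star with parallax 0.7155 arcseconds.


d = 1/p = 1/0.7155 = 1.3976

1.3976 pc


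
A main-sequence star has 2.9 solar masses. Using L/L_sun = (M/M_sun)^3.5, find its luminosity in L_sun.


L/L_sun = (M/M_sun)^3.5 = 2.9^3.5 = 41.533

41.533 L_sun


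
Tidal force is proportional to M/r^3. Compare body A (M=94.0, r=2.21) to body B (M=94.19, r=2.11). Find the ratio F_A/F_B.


Ratio = (M1/r1^3) / (M2/r2^3) = (94.0/2.21^3) / (94.19/2.11^3) = 0.8685

0.8685


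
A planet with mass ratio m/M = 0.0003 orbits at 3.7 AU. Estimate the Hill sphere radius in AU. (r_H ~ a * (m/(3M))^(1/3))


r_H = a * (m/3M)^(1/3) = 3.7 * (0.0003/3)^(1/3) = 0.1717

0.1717 AU


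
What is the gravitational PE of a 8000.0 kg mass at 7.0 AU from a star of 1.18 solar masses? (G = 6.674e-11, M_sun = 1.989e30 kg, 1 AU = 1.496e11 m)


M = 1.18 * 1.989e30 kg = 2.34702e+30 kg; r = 7.0 AU * 1.496e11 m/AU = 1.0472e+12 m. U = -GM*m/r = -(6.674e-11 * 2.34702e+30 * 8000.0) / 1.0472e+12 = -1.197e+12

-1.197e+12 J


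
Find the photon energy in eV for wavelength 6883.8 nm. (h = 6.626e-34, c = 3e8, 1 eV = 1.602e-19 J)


E = hc/lambda = 6.626e-34 * 3e8 / 6.884e-06 = 2.888e-20 J = 0.1803 eV

0.1803 eV


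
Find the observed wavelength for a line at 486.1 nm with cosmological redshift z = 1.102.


lam_obs = lam_emit * (1 + z) = 486.1 * (1 + 1.102) = 1021.7822

1021.7822 nm


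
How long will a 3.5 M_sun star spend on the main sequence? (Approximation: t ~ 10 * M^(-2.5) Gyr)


t = 10 * M^(-2.5) = 10 * 3.5^(-2.5) = 0.4363

0.4363 Gyr


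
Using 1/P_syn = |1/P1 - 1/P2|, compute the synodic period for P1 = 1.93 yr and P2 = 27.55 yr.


1/P_syn = |1/P1 - 1/P2| = |1/1.93 - 1/27.55| => P_syn = 2.0754

2.0754 years


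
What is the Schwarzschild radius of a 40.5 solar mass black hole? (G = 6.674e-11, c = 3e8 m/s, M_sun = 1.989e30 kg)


M = 40.5 * 1.989e30 kg = 8.05545e+31 kg. rs = 2GM/c^2 = 2 * 6.674e-11 * 8.05545e+31 / (3e8)^2 = 119471.274

119471.274 m


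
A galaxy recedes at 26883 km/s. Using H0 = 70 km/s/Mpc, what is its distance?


d = v / H0 = 26883 / 70 = 384.0429

384.0429 Mpc


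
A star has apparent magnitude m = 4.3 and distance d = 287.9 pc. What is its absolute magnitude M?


M = m - 5*log10(d) + 5 = 4.3 - 5*log10(287.9) + 5 = -2.9962

-2.9962


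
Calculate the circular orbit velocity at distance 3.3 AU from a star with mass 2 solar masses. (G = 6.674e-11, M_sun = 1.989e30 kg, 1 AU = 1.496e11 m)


v = sqrt(GM/r) = sqrt(6.674e-11 * 3.978e+30 / 4.937e+11) = 23190.1055

23190.1055 m/s


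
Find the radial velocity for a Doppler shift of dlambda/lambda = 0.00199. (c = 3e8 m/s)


v = (dlambda/lambda) * c = 0.00199 * 3e8 = 597000.0

597000.0 m/s


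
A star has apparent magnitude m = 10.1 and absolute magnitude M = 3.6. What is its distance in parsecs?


d = 10^((m - M + 5)/5) = 10^((10.1 - 3.6 + 5)/5) = 199.5262

199.5262 pc


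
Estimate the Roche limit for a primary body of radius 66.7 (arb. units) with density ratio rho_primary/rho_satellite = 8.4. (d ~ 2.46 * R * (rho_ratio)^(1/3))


d_Roche = 2.46 * 66.7 * 8.4^(1/3) = 333.5447

333.5447


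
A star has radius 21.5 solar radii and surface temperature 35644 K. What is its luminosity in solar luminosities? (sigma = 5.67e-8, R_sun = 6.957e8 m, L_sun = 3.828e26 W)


R = 21.5 * 6.957e8 m = 1.495755e+10 m. L = 4*pi*R^2*sigma*T^4 = 4*pi*(1.495755e+10)^2 * 5.67e-8 * 35644^4 = 2.573117328e+32 W. L/L_sun = 2.573117328e+32 / 3.828e26 = 672183.21

672183.21 L_sun


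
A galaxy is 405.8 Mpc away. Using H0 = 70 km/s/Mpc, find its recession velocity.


v = H0 * d = 70 * 405.8 = 28406.0

28406.0 km/s


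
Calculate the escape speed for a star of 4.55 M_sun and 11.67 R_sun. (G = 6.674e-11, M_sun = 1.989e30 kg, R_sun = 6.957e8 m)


M = 4.55 * 1.989e30 kg = 9.04995e+30 kg; R = 11.67 * 6.957e8 m = 8.118819e+09 m. v_esc = sqrt(2GM/R) = sqrt(2 * 6.674e-11 * 9.04995e+30 / 8.118819e+09) = 385731.1919

385731.1919 m/s


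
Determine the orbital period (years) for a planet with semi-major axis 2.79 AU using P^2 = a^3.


P = a^(3/2) = 2.79^1.5 = 4.6602

4.6602 years


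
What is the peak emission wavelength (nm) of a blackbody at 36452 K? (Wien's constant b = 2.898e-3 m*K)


lam_max = b / T = 2.898e-3 / 36452 = 7.950e-08 m = 79.5018 nm

79.5018 nm


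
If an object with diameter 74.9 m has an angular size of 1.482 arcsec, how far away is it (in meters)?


D = size / theta_rad, theta_rad = 1.482 * pi/(180*3600) = 7.185e-06, D = 1.042e+07

1.042e+07 m


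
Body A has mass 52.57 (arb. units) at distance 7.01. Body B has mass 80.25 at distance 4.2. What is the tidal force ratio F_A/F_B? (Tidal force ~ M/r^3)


Ratio = (M1/r1^3) / (M2/r2^3) = (52.57/7.01^3) / (80.25/4.2^3) = 0.1409

0.1409


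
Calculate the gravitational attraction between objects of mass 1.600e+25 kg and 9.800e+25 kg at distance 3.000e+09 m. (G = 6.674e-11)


F = G*m1*m2/r^2 = 6.674e-11 * 1.600e+25 * 9.800e+25 / (3.000e+09)^2 = 6.674e-11 * 1.568e+51 / 9.000e+18 = 1.163e+22

1.163e+22 N


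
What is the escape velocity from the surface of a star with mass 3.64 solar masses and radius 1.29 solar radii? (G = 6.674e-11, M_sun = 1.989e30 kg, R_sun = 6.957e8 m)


M = 3.64 * 1.989e30 kg = 7.23996e+30 kg; R = 1.29 * 6.957e8 m = 8.97453e+08 m. v_esc = sqrt(2GM/R) = sqrt(2 * 6.674e-11 * 7.23996e+30 / 8.97453e+08) = 1.038e+06

1.038e+06 m/s


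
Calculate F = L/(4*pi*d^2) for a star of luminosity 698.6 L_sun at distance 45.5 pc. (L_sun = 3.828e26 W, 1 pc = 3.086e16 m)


F = L / (4*pi*d^2) = 2.674e+29 / (4*pi*(1.404e+18)^2) = 1.079e-08

1.079e-08 W/m^2
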